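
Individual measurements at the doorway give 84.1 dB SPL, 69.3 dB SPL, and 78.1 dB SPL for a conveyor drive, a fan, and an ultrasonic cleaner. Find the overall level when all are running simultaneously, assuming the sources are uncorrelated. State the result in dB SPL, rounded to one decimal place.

Incoherent sources combine by intensity addition: L_total = 10·log₁₀(Σ 10^(L_i/10)).
Σ 10^(L/10) = 10^(84.1/10) + 10^(69.3/10) + 10^(78.1/10) = 3.301e+08.
L_total = 10·log₁₀(3.301e+08) = 85.19 dB SPL.

85.2 dB SPL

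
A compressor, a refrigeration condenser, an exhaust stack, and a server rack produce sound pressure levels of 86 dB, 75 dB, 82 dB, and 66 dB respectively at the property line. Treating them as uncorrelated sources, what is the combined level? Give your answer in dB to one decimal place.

87.7 dB

For uncorrelated sources the intensities add, so convert each level to linear form, sum, and take 10·log₁₀ of the total.
Σ 10^(L/10) = 10^(86/10) + 10^(75/10) + 10^(82/10) + 10^(66/10) = 5.922e+08.
L_total = 10·log₁₀(5.922e+08) = 87.72 dB.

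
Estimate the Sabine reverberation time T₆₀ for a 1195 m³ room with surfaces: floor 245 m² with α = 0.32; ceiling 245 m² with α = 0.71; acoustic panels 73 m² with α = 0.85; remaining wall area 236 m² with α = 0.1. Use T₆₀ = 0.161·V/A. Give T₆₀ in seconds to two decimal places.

0.57 s

A = Σ Sᵢαᵢ = 245·0.32 + 245·0.71 + 73·0.85 + 236·0.1 = 338.00 m².
T₆₀ = 0.161·V/A = 0.161·1195/338.00 = 0.569 s.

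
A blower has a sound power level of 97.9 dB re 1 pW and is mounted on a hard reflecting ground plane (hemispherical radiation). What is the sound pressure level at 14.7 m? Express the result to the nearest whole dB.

67 dB

L_p = L_w − 10·log₁₀(2π·r²) with r = 14.7 m.
2π·r² = 1358 m², 10·log₁₀ of that is 31.328 dB.
L_p = 97.9 − 31.328 = 66.57 dB.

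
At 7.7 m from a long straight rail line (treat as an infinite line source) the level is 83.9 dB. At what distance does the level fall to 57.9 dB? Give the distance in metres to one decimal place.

For a line source L₁ − L₂ = 10·log₁₀(r₂/r₁), so r₂ = r₁·10^((L₁−L₂)/10).
r₂ = 7.7·10^((83.9−57.9)/10) = 7.7·10^(26.0/10) = 3065.43 m.

3065.4 m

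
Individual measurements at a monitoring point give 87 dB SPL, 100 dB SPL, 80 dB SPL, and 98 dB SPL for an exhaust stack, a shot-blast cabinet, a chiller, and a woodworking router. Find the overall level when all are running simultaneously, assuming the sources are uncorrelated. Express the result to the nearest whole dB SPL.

Incoherent sources combine by intensity addition: L_total = 10·log₁₀(Σ 10^(L_i/10)).
Σ 10^(L/10) = 10^(87/10) + 10^(100/10) + 10^(80/10) + 10^(98/10) = 1.691e+10.
L_total = 10·log₁₀(1.691e+10) = 102.28 dB SPL.

102 dB SPL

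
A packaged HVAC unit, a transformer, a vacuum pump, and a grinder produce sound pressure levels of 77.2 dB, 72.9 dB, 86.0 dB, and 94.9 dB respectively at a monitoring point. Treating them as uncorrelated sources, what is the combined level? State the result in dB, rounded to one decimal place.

95.5 dB

Incoherent sources combine by intensity addition: L_total = 10·log₁₀(Σ 10^(L_i/10)).
Σ 10^(L/10) = 10^(77.2/10) + 10^(72.9/10) + 10^(86.0/10) + 10^(94.9/10) = 3.560e+09.
L_total = 10·log₁₀(3.560e+09) = 95.51 dB.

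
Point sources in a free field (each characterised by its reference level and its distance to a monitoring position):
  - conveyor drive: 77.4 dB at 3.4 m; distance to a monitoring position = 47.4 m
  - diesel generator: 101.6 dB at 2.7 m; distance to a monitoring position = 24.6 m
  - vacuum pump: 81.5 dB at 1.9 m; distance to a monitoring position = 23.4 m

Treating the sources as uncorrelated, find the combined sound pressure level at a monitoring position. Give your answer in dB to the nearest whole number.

82 dB

Propagate each source to the receiver with L = L_ref − 20·log₁₀(r/r_ref), then add intensities.
conveyor drive: 77.4 − 20·log₁₀(47.4/3.4) = 77.4 − 22.89 = 54.51 dB.
diesel generator: 101.6 − 20·log₁₀(24.6/2.7) = 101.6 − 19.19 = 82.41 dB.
vacuum pump: 81.5 − 20·log₁₀(23.4/1.9) = 81.5 − 21.81 = 59.69 dB.
Σ 10^(L/10) = 1.753e+08 → L_total = 10·log₁₀(1.753e+08) = 82.44 dB.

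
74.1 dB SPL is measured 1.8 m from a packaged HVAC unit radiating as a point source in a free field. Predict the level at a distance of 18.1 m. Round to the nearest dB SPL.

For a point source, L₂ = L₁ − 20·log₁₀(r₂/r₁).
L₂ = 74.1 − 20·log₁₀(18.1/1.8) = 74.1 − 20.048 = 54.05 dB SPL.

54 dB SPL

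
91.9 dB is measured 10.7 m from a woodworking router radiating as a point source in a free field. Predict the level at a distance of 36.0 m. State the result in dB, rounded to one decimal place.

For a point source, L₂ = L₁ − 20·log₁₀(r₂/r₁).
L₂ = 91.9 − 20·log₁₀(36.0/10.7) = 91.9 − 10.538 = 81.36 dB.

81.4 dB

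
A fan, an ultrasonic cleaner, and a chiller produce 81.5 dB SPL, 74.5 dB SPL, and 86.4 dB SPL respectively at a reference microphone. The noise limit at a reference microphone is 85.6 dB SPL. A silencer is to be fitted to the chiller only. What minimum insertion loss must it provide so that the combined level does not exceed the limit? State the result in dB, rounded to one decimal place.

3.5 dB

The untreated sources together contribute 10^(81.5/10) + 10^(74.5/10) = 1.694e+08, i.e. 82.29 dB SPL.
To meet 85.6 dB SPL overall, the treated chiller may contribute at most 10^(85.6/10) − 1.694e+08 = 1.936e+08, i.e. 82.87 dB SPL.
So the chiller must be reduced from 86.4 to 82.87 dB SPL: IL = 3.53 dB.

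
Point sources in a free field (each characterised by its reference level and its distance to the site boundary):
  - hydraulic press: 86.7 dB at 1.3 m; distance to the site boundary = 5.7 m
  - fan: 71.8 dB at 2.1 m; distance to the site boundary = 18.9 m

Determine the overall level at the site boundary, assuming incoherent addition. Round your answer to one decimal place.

73.9 dB

Propagate each source to the receiver with L = L_ref − 20·log₁₀(r/r_ref), then add intensities.
hydraulic press: 86.7 − 20·log₁₀(5.7/1.3) = 86.7 − 12.84 = 73.86 dB.
fan: 71.8 − 20·log₁₀(18.9/2.1) = 71.8 − 19.08 = 52.72 dB.
Σ 10^(L/10) = 2.452e+07 → L_total = 10·log₁₀(2.452e+07) = 73.89 dB.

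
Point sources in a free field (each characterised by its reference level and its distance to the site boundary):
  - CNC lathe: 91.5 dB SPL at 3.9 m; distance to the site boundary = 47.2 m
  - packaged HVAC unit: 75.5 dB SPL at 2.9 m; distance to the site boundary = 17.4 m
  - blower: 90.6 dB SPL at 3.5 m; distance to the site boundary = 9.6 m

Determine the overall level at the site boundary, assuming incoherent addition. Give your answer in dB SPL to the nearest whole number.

Apply inverse-square spreading to bring every level to the receiver, then sum 10^(L/10).
CNC lathe: 91.5 − 20·log₁₀(47.2/3.9) = 91.5 − 21.66 = 69.84 dB SPL.
packaged HVAC unit: 75.5 − 20·log₁₀(17.4/2.9) = 75.5 − 15.56 = 59.94 dB SPL.
blower: 90.6 − 20·log₁₀(9.6/3.5) = 90.6 − 8.76 = 81.84 dB SPL.
Σ 10^(L/10) = 1.632e+08 → L_total = 10·log₁₀(1.632e+08) = 82.13 dB SPL.

82 dB SPL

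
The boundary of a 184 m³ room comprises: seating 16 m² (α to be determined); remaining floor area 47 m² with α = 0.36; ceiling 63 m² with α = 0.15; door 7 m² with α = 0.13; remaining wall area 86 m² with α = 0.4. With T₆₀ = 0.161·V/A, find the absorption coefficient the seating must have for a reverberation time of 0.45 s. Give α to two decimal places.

0.26

Required total absorption A = 0.161·184/0.45 = 65.83 m².
Absorption from the other surfaces = 47·0.36 + 63·0.15 + 7·0.13 + 86·0.4 = 61.68 m², so the seating must supply 4.15 m² over 16 m².
α = 4.15/16 = 0.259.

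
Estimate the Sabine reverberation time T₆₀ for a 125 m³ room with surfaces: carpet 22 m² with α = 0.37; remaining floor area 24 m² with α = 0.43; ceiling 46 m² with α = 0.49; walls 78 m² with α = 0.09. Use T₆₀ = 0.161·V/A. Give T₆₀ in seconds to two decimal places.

Total absorption A = 22·0.37 + 24·0.43 + 46·0.49 + 78·0.09 = 48.02 m² sabins.
T₆₀ = 0.161 × 125 / 48.02 = 0.419 s.

0.42 s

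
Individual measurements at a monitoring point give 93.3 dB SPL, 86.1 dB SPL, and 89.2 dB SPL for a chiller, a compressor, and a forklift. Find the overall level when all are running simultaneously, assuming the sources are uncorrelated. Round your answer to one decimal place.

95.3 dB SPL

For uncorrelated sources the intensities add, so convert each level to linear form, sum, and take 10·log₁₀ of the total.
Σ 10^(L/10) = 10^(93.3/10) + 10^(86.1/10) + 10^(89.2/10) = 3.377e+09.
L_total = 10·log₁₀(3.377e+09) = 95.29 dB SPL.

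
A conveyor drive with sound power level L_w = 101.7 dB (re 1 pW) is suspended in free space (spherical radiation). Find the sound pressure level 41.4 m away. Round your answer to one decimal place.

Free-field spherical radiation: L_p = L_w − 10·log₁₀(4π·r²), r = 41.4 m.
4π·r² = 2.154e+04 m², 10·log₁₀ of that is 43.332 dB.
L_p = 101.7 − 43.332 = 58.37 dB.

58.4 dB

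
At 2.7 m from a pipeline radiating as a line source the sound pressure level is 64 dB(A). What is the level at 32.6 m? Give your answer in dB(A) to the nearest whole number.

For a line source, L₂ = L₁ − 10·log₁₀(r₂/r₁).
L₂ = 64 − 10·log₁₀(32.6/2.7) = 64 − 10.819 = 53.18 dB(A).

53 dB(A)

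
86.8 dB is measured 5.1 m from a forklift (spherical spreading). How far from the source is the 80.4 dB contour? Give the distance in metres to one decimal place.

10.7 m

The 6.4 dB drop corresponds to a distance ratio of 10^(6.4/20) for a point source.
r₂ = 5.1·10^((86.8−80.4)/20) = 5.1·10^(6.4/20) = 10.66 m.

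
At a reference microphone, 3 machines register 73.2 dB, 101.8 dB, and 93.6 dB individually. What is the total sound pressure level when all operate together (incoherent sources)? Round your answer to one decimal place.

For uncorrelated sources the intensities add, so convert each level to linear form, sum, and take 10·log₁₀ of the total.
Σ 10^(L/10) = 10^(73.2/10) + 10^(101.8/10) + 10^(93.6/10) = 1.745e+10.
L_total = 10·log₁₀(1.745e+10) = 102.42 dB.

102.4 dB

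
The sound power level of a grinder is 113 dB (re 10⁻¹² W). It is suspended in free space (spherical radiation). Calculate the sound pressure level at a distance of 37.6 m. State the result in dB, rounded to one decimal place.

70.5 dB

Free-field spherical radiation: L_p = L_w − 10·log₁₀(4π·r²), r = 37.6 m.
4π·r² = 1.777e+04 m², 10·log₁₀ of that is 42.496 dB.
L_p = 113 − 42.496 = 70.50 dB.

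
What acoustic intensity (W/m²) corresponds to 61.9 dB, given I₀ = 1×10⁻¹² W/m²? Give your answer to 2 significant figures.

I/I₀ = 10^(61.9/10) = 1.549e+06, so I = 1.549e+06 × 10⁻¹² W/m².

1.5e-06 W/m²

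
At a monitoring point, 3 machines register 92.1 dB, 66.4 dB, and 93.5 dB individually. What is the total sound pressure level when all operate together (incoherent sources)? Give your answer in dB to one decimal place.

Incoherent sources combine by intensity addition: L_total = 10·log₁₀(Σ 10^(L_i/10)).
Σ 10^(L/10) = 10^(92.1/10) + 10^(66.4/10) + 10^(93.5/10) = 3.865e+09.
L_total = 10·log₁₀(3.865e+09) = 95.87 dB.

95.9 dB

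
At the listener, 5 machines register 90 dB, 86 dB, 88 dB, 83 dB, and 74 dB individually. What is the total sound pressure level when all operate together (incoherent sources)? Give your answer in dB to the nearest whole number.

Incoherent sources combine by intensity addition: L_total = 10·log₁₀(Σ 10^(L_i/10)).
Σ 10^(L/10) = 10^(90/10) + 10^(86/10) + 10^(88/10) + 10^(83/10) + 10^(74/10) = 2.254e+09.
L_total = 10·log₁₀(2.254e+09) = 93.53 dB.

94 dB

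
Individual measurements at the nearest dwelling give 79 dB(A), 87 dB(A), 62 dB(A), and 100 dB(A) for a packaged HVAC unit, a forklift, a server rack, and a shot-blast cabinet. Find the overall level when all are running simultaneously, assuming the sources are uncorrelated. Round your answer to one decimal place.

100.2 dB(A)

For uncorrelated sources the intensities add, so convert each level to linear form, sum, and take 10·log₁₀ of the total.
Σ 10^(L/10) = 10^(79/10) + 10^(87/10) + 10^(62/10) + 10^(100/10) = 1.058e+10.
L_total = 10·log₁₀(1.058e+10) = 100.25 dB(A).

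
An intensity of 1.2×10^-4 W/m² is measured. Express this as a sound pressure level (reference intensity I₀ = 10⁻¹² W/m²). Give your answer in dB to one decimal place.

L = 10·log₁₀(I/I₀) = 10·log₁₀(1.2×10^-4/10⁻¹²) = 10·log₁₀(1.2×10^8).
L = 10·(0.0792 + 8) = 80.79 dB.

80.8 dB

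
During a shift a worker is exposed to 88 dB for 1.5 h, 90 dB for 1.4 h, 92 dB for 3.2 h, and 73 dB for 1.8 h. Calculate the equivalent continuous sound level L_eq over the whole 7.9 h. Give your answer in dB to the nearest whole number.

Weight each interval's intensity by its duration and average over T = 7.9 h:
Σ tᵢ·10^(Lᵢ/10) = 1.5·10^(88/10) + 1.4·10^(90/10) + 3.2·10^(92/10) + 1.8·10^(73/10) = 7.454e+09.
L_eq = 10·log₁₀(7.454e+09/7.9) = 89.75 dB.

90 dB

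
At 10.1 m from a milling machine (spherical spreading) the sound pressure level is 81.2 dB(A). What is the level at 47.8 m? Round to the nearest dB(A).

68 dB(A)

For a point source, L₂ = L₁ − 20·log₁₀(r₂/r₁).
L₂ = 81.2 − 20·log₁₀(47.8/10.1) = 81.2 − 13.502 = 67.70 dB(A).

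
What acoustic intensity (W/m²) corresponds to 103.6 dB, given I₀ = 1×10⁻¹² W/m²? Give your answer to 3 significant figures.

I/I₀ = 10^(103.6/10) = 2.291e+10, so I = 2.291e+10 × 10⁻¹² W/m².

0.0229 W/m²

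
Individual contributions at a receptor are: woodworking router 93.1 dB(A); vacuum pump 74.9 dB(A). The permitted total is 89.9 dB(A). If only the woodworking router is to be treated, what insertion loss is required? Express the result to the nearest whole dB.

3 dB

The untreated sources together contribute 10^(74.9/10) = 3.090e+07, i.e. 74.90 dB(A).
To meet 89.9 dB(A) overall, the treated woodworking router may contribute at most 10^(89.9/10) − 3.090e+07 = 9.463e+08, i.e. 89.76 dB(A).
Required insertion loss = 93.1 − 89.76 = 3.34 dB.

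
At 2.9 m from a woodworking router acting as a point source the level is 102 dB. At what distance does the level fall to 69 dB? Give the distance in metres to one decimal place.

129.5 m

Point-source spreading drops the level by 20·log₁₀(r₂/r₁); inverting, r₂/r₁ = 10^(ΔL/20).
r₂ = 2.9·10^((102−69)/20) = 2.9·10^(33.0/20) = 129.54 m.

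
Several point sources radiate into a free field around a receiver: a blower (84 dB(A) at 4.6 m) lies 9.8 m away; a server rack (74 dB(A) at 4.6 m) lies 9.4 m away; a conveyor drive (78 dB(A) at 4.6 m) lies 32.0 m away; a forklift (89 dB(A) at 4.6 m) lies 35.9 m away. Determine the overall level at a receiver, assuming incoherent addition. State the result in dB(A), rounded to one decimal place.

First find each source's level at the receiver (point-source: −20·log₁₀(r/r_ref)), then combine on an intensity basis.
blower: 84 − 20·log₁₀(9.8/4.6) = 84 − 6.57 = 77.43 dB(A).
server rack: 74 − 20·log₁₀(9.4/4.6) = 74 − 6.21 = 67.79 dB(A).
conveyor drive: 78 − 20·log₁₀(32.0/4.6) = 78 − 16.85 = 61.15 dB(A).
forklift: 89 − 20·log₁₀(35.9/4.6) = 89 − 17.85 = 71.15 dB(A).
Σ 10^(L/10) = 7.570e+07 → L_total = 10·log₁₀(7.570e+07) = 78.79 dB(A).

78.8 dB(A)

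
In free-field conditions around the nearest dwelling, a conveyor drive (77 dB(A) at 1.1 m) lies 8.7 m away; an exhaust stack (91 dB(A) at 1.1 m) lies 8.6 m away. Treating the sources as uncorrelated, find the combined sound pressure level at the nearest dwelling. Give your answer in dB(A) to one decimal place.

Apply inverse-square spreading to bring every level to the receiver, then sum 10^(L/10).
conveyor drive: 77 − 20·log₁₀(8.7/1.1) = 77 − 17.96 = 59.04 dB(A).
exhaust stack: 91 − 20·log₁₀(8.6/1.1) = 91 − 17.86 = 73.14 dB(A).
Σ 10^(L/10) = 2.140e+07 → L_total = 10·log₁₀(2.140e+07) = 73.30 dB(A).

73.3 dB(A)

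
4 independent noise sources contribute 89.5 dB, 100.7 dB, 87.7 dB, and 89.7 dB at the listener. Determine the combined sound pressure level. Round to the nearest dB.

102 dB

For uncorrelated sources the intensities add, so convert each level to linear form, sum, and take 10·log₁₀ of the total.
Σ 10^(L/10) = 10^(89.5/10) + 10^(100.7/10) + 10^(87.7/10) + 10^(89.7/10) = 1.416e+10.
L_total = 10·log₁₀(1.416e+10) = 101.51 dB.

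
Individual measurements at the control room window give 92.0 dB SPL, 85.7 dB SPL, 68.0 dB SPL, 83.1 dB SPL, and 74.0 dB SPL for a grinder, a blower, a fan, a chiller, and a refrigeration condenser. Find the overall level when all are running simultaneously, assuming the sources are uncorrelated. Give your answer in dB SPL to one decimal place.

93.4 dB SPL

For uncorrelated sources the intensities add, so convert each level to linear form, sum, and take 10·log₁₀ of the total.
Σ 10^(L/10) = 10^(92.0/10) + 10^(85.7/10) + 10^(68.0/10) + 10^(83.1/10) + 10^(74.0/10) = 2.192e+09.
L_total = 10·log₁₀(2.192e+09) = 93.41 dB SPL.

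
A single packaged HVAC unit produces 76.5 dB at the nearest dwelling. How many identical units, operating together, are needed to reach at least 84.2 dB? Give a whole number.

6

N identical sources give L₁ + 10·log₁₀ N, so require 10·log₁₀ N ≥ 84.2 − 76.5 = 7.7 dB.
N ≥ 10^(7.7/10) = 5.888, so N = 6.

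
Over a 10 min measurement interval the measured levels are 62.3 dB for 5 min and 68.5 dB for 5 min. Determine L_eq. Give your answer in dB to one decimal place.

66.4 dB

L_eq = 10·log₁₀[(1/T)·Σ tᵢ·10^(Lᵢ/10)] with T = 10 min.
Σ tᵢ·10^(Lᵢ/10) = 5·10^(62.3/10) + 5·10^(68.5/10) = 4.389e+07.
L_eq = 10·log₁₀(4.389e+07/10) = 66.42 dB.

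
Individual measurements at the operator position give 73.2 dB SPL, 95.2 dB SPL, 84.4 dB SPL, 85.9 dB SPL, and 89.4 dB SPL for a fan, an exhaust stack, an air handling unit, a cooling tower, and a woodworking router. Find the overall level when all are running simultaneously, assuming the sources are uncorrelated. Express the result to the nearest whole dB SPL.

Incoherent sources combine by intensity addition: L_total = 10·log₁₀(Σ 10^(L_i/10)).
Σ 10^(L/10) = 10^(73.2/10) + 10^(95.2/10) + 10^(84.4/10) + 10^(85.9/10) + 10^(89.4/10) = 4.868e+09.
L_total = 10·log₁₀(4.868e+09) = 96.87 dB SPL.

97 dB SPL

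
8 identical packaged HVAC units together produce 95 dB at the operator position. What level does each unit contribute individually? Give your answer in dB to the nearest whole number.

For N identical incoherent sources L_total = L₁ + 10·log₁₀ N, so L₁ = 95 − 10·log₁₀(8) = 95 − 9.031.

86 dB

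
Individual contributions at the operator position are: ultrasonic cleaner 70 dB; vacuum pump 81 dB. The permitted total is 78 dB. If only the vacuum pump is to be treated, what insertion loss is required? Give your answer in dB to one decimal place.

Fixed contribution from the other source: Σ 10^(L/10) = 10^(70/10) = 1.000e+07 (70.00 dB).
To meet 78 dB overall, the treated vacuum pump may contribute at most 10^(78/10) − 1.000e+07 = 5.310e+07, i.e. 77.25 dB.
Required insertion loss = 81 − 77.25 = 3.75 dB.

3.7 dB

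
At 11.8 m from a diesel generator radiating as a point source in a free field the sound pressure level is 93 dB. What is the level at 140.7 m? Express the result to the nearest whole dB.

71 dB

Spherical spreading from a point source gives a 20·log₁₀(r₂/r₁) drop.
L₂ = 93 − 20·log₁₀(140.7/11.8) = 93 − 21.528 = 71.47 dB.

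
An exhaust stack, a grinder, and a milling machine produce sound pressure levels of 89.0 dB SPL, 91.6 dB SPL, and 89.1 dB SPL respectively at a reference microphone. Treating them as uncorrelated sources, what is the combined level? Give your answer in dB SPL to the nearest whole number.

Incoherent sources combine by intensity addition: L_total = 10·log₁₀(Σ 10^(L_i/10)).
Σ 10^(L/10) = 10^(89.0/10) + 10^(91.6/10) + 10^(89.1/10) = 3.053e+09.
L_total = 10·log₁₀(3.053e+09) = 94.85 dB SPL.

95 dB SPL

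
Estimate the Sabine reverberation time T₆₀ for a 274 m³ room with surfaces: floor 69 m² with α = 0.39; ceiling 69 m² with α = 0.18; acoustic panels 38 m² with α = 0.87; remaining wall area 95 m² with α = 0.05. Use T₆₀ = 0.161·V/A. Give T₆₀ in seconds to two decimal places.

Summing Sᵢαᵢ: 69·0.39 + 69·0.18 + 38·0.87 + 95·0.05 = 77.14 m².
T₆₀ = 0.161·V/A = 0.161·274/77.14 = 0.572 s.

0.57 s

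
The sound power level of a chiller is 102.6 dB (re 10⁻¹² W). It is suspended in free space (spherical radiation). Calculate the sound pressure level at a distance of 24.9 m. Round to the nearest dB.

64 dB

L_p = L_w − 10·log₁₀(4π·r²) with r = 24.9 m.
4π·r² = 7791 m², 10·log₁₀ of that is 38.916 dB.
L_p = 102.6 − 38.916 = 63.68 dB.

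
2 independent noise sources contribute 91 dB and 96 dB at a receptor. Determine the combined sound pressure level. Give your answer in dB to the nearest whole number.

97 dB

For uncorrelated sources the intensities add, so convert each level to linear form, sum, and take 10·log₁₀ of the total.
Σ 10^(L/10) = 10^(91/10) + 10^(96/10) = 5.240e+09.
L_total = 10·log₁₀(5.240e+09) = 97.19 dB.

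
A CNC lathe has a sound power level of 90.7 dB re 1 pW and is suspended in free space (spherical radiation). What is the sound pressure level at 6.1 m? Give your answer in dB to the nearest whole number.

64 dB

L_p = L_w − 10·log₁₀(4π·r²) with r = 6.1 m.
4π·r² = 467.6 m², 10·log₁₀ of that is 26.699 dB.
L_p = 90.7 − 26.699 = 64.00 dB.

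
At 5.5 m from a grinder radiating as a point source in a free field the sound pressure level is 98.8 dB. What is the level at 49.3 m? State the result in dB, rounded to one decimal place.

79.8 dB

For a point source, L₂ = L₁ − 20·log₁₀(r₂/r₁).
L₂ = 98.8 − 20·log₁₀(49.3/5.5) = 98.8 − 19.050 = 79.75 dB.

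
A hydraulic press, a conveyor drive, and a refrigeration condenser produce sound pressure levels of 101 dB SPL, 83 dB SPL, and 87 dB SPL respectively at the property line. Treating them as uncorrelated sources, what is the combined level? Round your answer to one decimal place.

For uncorrelated sources the intensities add, so convert each level to linear form, sum, and take 10·log₁₀ of the total.
Σ 10^(L/10) = 10^(101/10) + 10^(83/10) + 10^(87/10) = 1.329e+10.
L_total = 10·log₁₀(1.329e+10) = 101.24 dB SPL.

101.2 dB SPL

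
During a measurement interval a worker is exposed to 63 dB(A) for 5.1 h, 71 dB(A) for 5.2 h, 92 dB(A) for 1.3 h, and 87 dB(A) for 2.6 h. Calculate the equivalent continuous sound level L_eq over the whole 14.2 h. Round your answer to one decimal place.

83.8 dB(A)

The energy average is taken in the linear domain: L_eq = 10·log₁₀[(Σ tᵢ·10^(Lᵢ/10))/T], T = 14.2 h.
Σ tᵢ·10^(Lᵢ/10) = 5.1·10^(63/10) + 5.2·10^(71/10) + 1.3·10^(92/10) + 2.6·10^(87/10) = 3.439e+09.
L_eq = 10·log₁₀(3.439e+09/14.2) = 83.84 dB(A).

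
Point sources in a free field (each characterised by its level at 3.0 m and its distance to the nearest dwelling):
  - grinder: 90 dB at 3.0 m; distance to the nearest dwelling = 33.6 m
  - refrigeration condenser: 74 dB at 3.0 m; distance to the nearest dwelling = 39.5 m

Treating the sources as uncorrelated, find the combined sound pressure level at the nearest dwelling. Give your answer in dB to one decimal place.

69.1 dB

Apply inverse-square spreading to bring every level to the receiver, then sum 10^(L/10).
grinder: 90 − 20·log₁₀(33.6/3.0) = 90 − 20.98 = 69.02 dB.
refrigeration condenser: 74 − 20·log₁₀(39.5/3.0) = 74 − 22.39 = 51.61 dB.
Σ 10^(L/10) = 8.117e+06 → L_total = 10·log₁₀(8.117e+06) = 69.09 dB.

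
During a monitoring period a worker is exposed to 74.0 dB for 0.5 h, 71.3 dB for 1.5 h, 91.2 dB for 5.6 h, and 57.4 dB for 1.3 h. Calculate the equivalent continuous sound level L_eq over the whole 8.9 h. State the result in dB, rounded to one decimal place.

Weight each interval's intensity by its duration and average over T = 8.9 h:
Σ tᵢ·10^(Lᵢ/10) = 0.5·10^(74.0/10) + 1.5·10^(71.3/10) + 5.6·10^(91.2/10) + 1.3·10^(57.4/10) = 7.416e+09.
L_eq = 10·log₁₀(7.416e+09/8.9) = 89.21 dB.

89.2 dB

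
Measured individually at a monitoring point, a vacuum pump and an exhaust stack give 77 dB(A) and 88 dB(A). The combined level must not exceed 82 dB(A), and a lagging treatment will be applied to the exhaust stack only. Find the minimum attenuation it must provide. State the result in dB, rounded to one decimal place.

Everything except the exhaust stack sums to 10^(77/10) = 5.012e+07 in linear terms, 77.00 dB(A).
To meet 82 dB(A) overall, the treated exhaust stack may contribute at most 10^(82/10) − 5.012e+07 = 1.084e+08, i.e. 80.35 dB(A).
So the exhaust stack must be reduced from 88 to 80.35 dB(A): IL = 7.65 dB.

7.7 dB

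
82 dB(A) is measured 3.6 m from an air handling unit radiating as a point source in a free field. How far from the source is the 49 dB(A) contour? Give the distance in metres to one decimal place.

160.8 m

Point-source spreading drops the level by 20·log₁₀(r₂/r₁); inverting, r₂/r₁ = 10^(ΔL/20).
r₂ = 3.6·10^((82−49)/20) = 3.6·10^(33.0/20) = 160.81 m.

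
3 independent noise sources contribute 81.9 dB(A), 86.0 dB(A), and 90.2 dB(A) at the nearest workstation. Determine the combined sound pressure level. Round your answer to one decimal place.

92.0 dB(A)

For uncorrelated sources the intensities add, so convert each level to linear form, sum, and take 10·log₁₀ of the total.
Σ 10^(L/10) = 10^(81.9/10) + 10^(86.0/10) + 10^(90.2/10) = 1.600e+09.
L_total = 10·log₁₀(1.600e+09) = 92.04 dB(A).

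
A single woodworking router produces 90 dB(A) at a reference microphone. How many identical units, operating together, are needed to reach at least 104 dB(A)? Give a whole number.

26

The shortfall is 104 − 90 = 14.0 dB, and N units add 10·log₁₀ N, so need 10·log₁₀ N ≥ 14.0.
N ≥ 10^(14.0/10) = 25.119, so N = 26.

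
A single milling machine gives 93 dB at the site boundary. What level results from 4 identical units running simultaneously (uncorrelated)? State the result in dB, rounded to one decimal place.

99.0 dB

L_total = L₁ + 10·log₁₀ N for N identical incoherent sources.
L_total = 93 + 10·log₁₀(4) = 93 + 6.021 = 99.02 dB.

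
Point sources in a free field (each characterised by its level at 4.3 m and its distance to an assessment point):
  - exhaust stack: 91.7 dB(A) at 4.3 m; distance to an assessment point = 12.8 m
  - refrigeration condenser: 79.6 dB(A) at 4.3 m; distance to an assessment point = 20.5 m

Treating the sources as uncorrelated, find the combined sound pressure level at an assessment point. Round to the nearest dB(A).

82 dB(A)

First find each source's level at the receiver (point-source: −20·log₁₀(r/r_ref)), then combine on an intensity basis.
exhaust stack: 91.7 − 20·log₁₀(12.8/4.3) = 91.7 − 9.47 = 82.23 dB(A).
refrigeration condenser: 79.6 − 20·log₁₀(20.5/4.3) = 79.6 − 13.57 = 66.03 dB(A).
Σ 10^(L/10) = 1.709e+08 → L_total = 10·log₁₀(1.709e+08) = 82.33 dB(A).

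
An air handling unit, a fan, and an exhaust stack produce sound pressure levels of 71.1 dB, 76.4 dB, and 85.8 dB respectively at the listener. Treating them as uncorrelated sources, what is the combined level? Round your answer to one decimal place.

For uncorrelated sources the intensities add, so convert each level to linear form, sum, and take 10·log₁₀ of the total.
Σ 10^(L/10) = 10^(71.1/10) + 10^(76.4/10) + 10^(85.8/10) = 4.367e+08.
L_total = 10·log₁₀(4.367e+08) = 86.40 dB.

86.4 dB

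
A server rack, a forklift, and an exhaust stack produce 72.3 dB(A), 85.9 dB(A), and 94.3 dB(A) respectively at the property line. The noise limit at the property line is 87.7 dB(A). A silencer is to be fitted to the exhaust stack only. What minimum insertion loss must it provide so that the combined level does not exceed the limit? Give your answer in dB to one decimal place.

11.7 dB

Fixed contribution from the other sources: Σ 10^(L/10) = 10^(72.3/10) + 10^(85.9/10) = 4.060e+08 (86.09 dB(A)).
The limit corresponds to 10^(87.7/10) = 5.888e+08; subtracting the fixed part leaves 1.828e+08 for the exhaust stack, i.e. 82.62 dB(A).
So the exhaust stack must be reduced from 94.3 to 82.62 dB(A): IL = 11.68 dB.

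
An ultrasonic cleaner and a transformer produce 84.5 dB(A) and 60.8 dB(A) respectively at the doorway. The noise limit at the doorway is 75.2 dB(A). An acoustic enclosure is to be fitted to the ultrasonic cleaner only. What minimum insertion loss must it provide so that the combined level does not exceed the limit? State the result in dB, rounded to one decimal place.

9.5 dB

Everything except the ultrasonic cleaner sums to 10^(60.8/10) = 1.202e+06 in linear terms, 60.80 dB(A).
The limit corresponds to 10^(75.2/10) = 3.311e+07; subtracting the fixed part leaves 3.191e+07 for the ultrasonic cleaner, i.e. 75.04 dB(A).
Required insertion loss = 84.5 − 75.04 = 9.46 dB.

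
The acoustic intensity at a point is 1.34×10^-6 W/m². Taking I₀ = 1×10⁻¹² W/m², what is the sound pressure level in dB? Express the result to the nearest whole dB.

61 dB

I/I₀ = 1.34×10^-6/10⁻¹² = 1.34×10^6, and L = 10·log₁₀(I/I₀).
L = 10·(0.1271 + 6) = 61.27 dB.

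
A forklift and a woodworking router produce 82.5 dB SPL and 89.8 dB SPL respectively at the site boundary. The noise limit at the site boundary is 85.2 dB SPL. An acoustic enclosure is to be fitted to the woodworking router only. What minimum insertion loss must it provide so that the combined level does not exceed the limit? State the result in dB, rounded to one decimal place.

Everything except the woodworking router sums to 10^(82.5/10) = 1.778e+08 in linear terms, 82.50 dB SPL.
To meet 85.2 dB SPL overall, the treated woodworking router may contribute at most 10^(85.2/10) − 1.778e+08 = 1.533e+08, i.e. 81.86 dB SPL.
Required insertion loss = 89.8 − 81.86 = 7.94 dB.

7.9 dB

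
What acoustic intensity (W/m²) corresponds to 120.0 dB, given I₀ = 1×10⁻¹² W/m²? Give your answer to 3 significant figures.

L = 10·log₁₀(I/I₀) ⇒ I = I₀·10^(L/10) = 10⁻¹² × 10^12.00.

1.00 W/m²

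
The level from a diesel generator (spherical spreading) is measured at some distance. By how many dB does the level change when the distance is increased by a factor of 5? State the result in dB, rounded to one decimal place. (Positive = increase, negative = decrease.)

-14.0 dB

A point source loses 6 dB per doubling of distance; generally ΔL = −20·log₁₀(r₂/r₁).
ΔL = −20·log₁₀(5) = -13.98 dB.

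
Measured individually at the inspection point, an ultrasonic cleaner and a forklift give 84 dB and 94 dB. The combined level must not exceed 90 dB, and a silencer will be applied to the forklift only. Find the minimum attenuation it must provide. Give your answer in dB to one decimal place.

5.3 dB

The untreated sources together contribute 10^(84/10) = 2.512e+08, i.e. 84.00 dB.
To meet 90 dB overall, the treated forklift may contribute at most 10^(90/10) − 2.512e+08 = 7.488e+08, i.e. 88.74 dB.
Required insertion loss = 94 − 88.74 = 5.26 dB.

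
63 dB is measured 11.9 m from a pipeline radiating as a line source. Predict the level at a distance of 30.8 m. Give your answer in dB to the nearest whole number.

59 dB

Cylindrical spreading from a line source gives a 10·log₁₀(r₂/r₁) drop.
L₂ = 63 − 10·log₁₀(30.8/11.9) = 63 − 4.130 = 58.87 dB.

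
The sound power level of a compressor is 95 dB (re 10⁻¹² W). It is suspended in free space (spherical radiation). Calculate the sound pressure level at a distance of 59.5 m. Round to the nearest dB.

The power spreads over a sphere of area 4π·r², so L_p = L_w − 10·log₁₀(4π·r²).
4π·r² = 4.449e+04 m², 10·log₁₀ of that is 46.482 dB.
L_p = 95 − 46.482 = 48.52 dB.

49 dB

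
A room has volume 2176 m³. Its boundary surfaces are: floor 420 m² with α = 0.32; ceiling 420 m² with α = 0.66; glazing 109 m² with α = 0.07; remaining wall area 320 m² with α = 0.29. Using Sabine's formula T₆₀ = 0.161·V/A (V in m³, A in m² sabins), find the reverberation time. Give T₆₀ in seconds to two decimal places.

0.68 s

Total absorption A = 420·0.32 + 420·0.66 + 109·0.07 + 320·0.29 = 512.03 m² sabins.
T₆₀ = 0.161·V/A = 0.161·2176/512.03 = 0.684 s.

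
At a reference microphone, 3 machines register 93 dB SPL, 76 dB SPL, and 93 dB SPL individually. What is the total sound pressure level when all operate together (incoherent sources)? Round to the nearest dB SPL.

96 dB SPL

Incoherent sources combine by intensity addition: L_total = 10·log₁₀(Σ 10^(L_i/10)).
Σ 10^(L/10) = 10^(93/10) + 10^(76/10) + 10^(93/10) = 4.030e+09.
L_total = 10·log₁₀(4.030e+09) = 96.05 dB SPL.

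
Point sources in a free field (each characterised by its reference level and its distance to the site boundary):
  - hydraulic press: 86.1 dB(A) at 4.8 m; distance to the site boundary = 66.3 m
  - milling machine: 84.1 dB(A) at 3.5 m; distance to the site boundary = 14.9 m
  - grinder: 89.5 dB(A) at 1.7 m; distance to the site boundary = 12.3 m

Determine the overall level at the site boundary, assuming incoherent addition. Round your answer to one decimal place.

First find each source's level at the receiver (point-source: −20·log₁₀(r/r_ref)), then combine on an intensity basis.
hydraulic press: 86.1 − 20·log₁₀(66.3/4.8) = 86.1 − 22.81 = 63.29 dB(A).
milling machine: 84.1 − 20·log₁₀(14.9/3.5) = 84.1 − 12.58 = 71.52 dB(A).
grinder: 89.5 − 20·log₁₀(12.3/1.7) = 89.5 − 17.19 = 72.31 dB(A).
Σ 10^(L/10) = 3.334e+07 → L_total = 10·log₁₀(3.334e+07) = 75.23 dB(A).

75.2 dB(A)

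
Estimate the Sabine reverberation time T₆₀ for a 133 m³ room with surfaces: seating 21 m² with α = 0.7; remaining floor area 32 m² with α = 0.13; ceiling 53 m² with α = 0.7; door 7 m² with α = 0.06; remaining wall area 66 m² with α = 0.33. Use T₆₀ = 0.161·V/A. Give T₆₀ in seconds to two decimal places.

Summing Sᵢαᵢ: 21·0.7 + 32·0.13 + 53·0.7 + 7·0.06 + 66·0.33 = 78.16 m².
T₆₀ = 0.161 × 133 / 78.16 = 0.274 s.

0.27 s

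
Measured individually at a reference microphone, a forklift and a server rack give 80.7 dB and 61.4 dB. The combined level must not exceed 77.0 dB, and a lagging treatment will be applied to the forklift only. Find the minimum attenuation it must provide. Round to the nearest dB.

4 dB

The untreated sources together contribute 10^(61.4/10) = 1.380e+06, i.e. 61.40 dB.
To meet 77.0 dB overall, the treated forklift may contribute at most 10^(77.0/10) − 1.380e+06 = 4.874e+07, i.e. 76.88 dB.
So the forklift must be reduced from 80.7 to 76.88 dB: IL = 3.82 dB.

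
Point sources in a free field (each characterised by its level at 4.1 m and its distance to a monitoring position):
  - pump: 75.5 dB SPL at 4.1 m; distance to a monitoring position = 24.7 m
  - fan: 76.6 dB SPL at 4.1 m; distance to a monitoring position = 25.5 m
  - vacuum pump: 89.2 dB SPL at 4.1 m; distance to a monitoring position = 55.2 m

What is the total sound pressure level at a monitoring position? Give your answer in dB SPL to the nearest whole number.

Propagate each source to the receiver with L = L_ref − 20·log₁₀(r/r_ref), then add intensities.
pump: 75.5 − 20·log₁₀(24.7/4.1) = 75.5 − 15.60 = 59.90 dB SPL.
fan: 76.6 − 20·log₁₀(25.5/4.1) = 76.6 − 15.88 = 60.72 dB SPL.
vacuum pump: 89.2 − 20·log₁₀(55.2/4.1) = 89.2 − 22.58 = 66.62 dB SPL.
Σ 10^(L/10) = 6.748e+06 → L_total = 10·log₁₀(6.748e+06) = 68.29 dB SPL.

68 dB SPL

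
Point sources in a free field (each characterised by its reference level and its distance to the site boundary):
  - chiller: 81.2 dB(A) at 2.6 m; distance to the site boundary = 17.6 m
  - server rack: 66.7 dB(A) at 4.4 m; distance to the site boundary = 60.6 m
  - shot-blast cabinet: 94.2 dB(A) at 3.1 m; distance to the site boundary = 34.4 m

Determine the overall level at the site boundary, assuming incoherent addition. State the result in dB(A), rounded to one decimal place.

73.8 dB(A)

Apply inverse-square spreading to bring every level to the receiver, then sum 10^(L/10).
chiller: 81.2 − 20·log₁₀(17.6/2.6) = 81.2 − 16.61 = 64.59 dB(A).
server rack: 66.7 − 20·log₁₀(60.6/4.4) = 66.7 − 22.78 = 43.92 dB(A).
shot-blast cabinet: 94.2 − 20·log₁₀(34.4/3.1) = 94.2 − 20.90 = 73.30 dB(A).
Σ 10^(L/10) = 2.426e+07 → L_total = 10·log₁₀(2.426e+07) = 73.85 dB(A).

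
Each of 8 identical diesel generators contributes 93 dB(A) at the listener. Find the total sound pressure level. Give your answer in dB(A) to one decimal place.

N identical incoherent sources raise the level by 10·log₁₀ N.
L_total = 93 + 10·log₁₀(8) = 93 + 9.031 = 102.03 dB(A).

102.0 dB(A)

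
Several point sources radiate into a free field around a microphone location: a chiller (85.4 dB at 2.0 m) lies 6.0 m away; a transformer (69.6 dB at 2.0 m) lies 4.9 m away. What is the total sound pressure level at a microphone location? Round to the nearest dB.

Propagate each source to the receiver with L = L_ref − 20·log₁₀(r/r_ref), then add intensities.
chiller: 85.4 − 20·log₁₀(6.0/2.0) = 85.4 − 9.54 = 75.86 dB.
transformer: 69.6 − 20·log₁₀(4.9/2.0) = 69.6 − 7.78 = 61.82 dB.
Σ 10^(L/10) = 4.005e+07 → L_total = 10·log₁₀(4.005e+07) = 76.03 dB.

76 dB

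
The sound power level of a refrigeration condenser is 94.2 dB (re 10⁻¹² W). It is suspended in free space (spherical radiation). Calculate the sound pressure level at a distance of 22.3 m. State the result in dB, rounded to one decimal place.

Free-field spherical radiation: L_p = L_w − 10·log₁₀(4π·r²), r = 22.3 m.
4π·r² = 6249 m², 10·log₁₀ of that is 37.958 dB.
L_p = 94.2 − 37.958 = 56.24 dB.

56.2 dB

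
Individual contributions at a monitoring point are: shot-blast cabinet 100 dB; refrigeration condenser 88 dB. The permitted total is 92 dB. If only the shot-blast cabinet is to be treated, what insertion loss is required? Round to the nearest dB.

10 dB

The untreated sources together contribute 10^(88/10) = 6.310e+08, i.e. 88.00 dB.
The limit corresponds to 10^(92/10) = 1.585e+09; subtracting the fixed part leaves 9.539e+08 for the shot-blast cabinet, i.e. 89.80 dB.
So the shot-blast cabinet must be reduced from 100 to 89.80 dB: IL = 10.20 dB.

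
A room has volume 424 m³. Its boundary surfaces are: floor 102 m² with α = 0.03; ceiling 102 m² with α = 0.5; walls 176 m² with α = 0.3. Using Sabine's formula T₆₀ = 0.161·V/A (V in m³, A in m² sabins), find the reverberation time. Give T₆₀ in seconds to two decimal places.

A = Σ Sᵢαᵢ = 102·0.03 + 102·0.5 + 176·0.3 = 106.86 m².
T₆₀ = 0.161 × 424 / 106.86 = 0.639 s.

0.64 s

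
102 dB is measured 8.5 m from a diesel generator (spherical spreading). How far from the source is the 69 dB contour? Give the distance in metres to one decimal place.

For a point source L₁ − L₂ = 20·log₁₀(r₂/r₁), so r₂ = r₁·10^((L₁−L₂)/20).
r₂ = 8.5·10^((102−69)/20) = 8.5·10^(33.0/20) = 379.68 m.

379.7 m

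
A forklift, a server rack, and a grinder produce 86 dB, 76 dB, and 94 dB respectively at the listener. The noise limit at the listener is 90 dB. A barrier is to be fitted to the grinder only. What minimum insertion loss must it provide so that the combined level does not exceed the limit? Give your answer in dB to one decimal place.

Everything except the grinder sums to 10^(86/10) + 10^(76/10) = 4.379e+08 in linear terms, 86.41 dB.
The limit corresponds to 10^(90/10) = 1.000e+09; subtracting the fixed part leaves 5.621e+08 for the grinder, i.e. 87.50 dB.
Required insertion loss = 94 − 87.50 = 6.50 dB.

6.5 dB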